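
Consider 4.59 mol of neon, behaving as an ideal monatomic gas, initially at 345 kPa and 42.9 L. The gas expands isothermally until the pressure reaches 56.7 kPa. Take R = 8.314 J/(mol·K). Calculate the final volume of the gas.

261 L

T₁ = P₁V₁/(nR) = 345×42.9/(4.59×8.314) = 388 K.
Isothermal: T stays 388 K; PV = const ⇒ V₂ = 261 L, P₂ = 56.7 kPa.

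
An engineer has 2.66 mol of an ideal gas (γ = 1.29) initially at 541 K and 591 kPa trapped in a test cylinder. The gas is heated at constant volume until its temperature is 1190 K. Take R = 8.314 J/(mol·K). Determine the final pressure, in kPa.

V₁ = nRT₁/P₁ = 2.66×8.314×541/591 = 20.2 L.
Isochoric: V stays 20.2 L; P/T = const ⇒ T₂ = 1190 K, P₂ = 1300 kPa.

1300 kPa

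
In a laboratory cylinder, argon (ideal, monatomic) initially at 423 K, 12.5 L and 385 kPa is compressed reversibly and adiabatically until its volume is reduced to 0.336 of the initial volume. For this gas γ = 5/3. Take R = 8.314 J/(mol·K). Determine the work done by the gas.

-7720 J

n = P₁V₁/(RT₁) = 385×12.5/(8.314×423) = 1.37 mol.
Adiabatic: TV^(γ−1) = const ⇒ T₂ = 423×(2.98)^0.667 = 875 K; PV^γ = const ⇒ P₂ = 2370 kPa.
ΔU = nCvΔT = 1.37×12.5×(875−423) = 7720 J.
Q = 0 for an adiabatic process, so W = −ΔU = -7720 J.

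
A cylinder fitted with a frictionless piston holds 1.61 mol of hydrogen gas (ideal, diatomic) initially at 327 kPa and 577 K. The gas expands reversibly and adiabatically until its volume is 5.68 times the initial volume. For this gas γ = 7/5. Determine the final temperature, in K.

V₁ = nRT₁/P₁ = 1.61×8.314×577/327 = 23.6 L.
Adiabatic: TV^(γ−1) = const ⇒ T₂ = 577×(0.176)^0.400 = 288 K; PV^γ = const ⇒ P₂ = 28.7 kPa.

288 K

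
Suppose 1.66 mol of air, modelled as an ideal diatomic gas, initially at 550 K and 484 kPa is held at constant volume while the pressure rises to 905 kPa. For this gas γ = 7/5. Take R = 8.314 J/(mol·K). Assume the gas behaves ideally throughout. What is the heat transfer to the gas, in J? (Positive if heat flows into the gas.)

16500 J

V₁ = nRT₁/P₁ = 1.66×8.314×550/484 = 15.7 L.
Isochoric: V stays 15.7 L; P/T = const ⇒ T₂ = 1030 K, P₂ = 905 kPa.
W = 0 (no volume change).
ΔU = nCvΔT = 1.66×20.8×(1030−550) = 16500 J.
Q = ΔU = 16500 J.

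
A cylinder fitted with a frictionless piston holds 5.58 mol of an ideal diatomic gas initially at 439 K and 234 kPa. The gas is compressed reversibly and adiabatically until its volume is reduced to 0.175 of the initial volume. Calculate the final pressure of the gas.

2690 kPa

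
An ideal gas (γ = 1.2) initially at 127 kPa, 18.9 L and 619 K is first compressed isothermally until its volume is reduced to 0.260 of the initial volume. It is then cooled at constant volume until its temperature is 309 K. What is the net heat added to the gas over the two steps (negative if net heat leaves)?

-9240 J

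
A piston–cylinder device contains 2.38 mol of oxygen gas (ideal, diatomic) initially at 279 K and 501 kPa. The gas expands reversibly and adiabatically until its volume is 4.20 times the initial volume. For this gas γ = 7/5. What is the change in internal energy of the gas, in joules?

-6030 J

V₁ = nRT₁/P₁ = 2.38×8.314×279/501 = 11.0 L.
Adiabatic: TV^(γ−1) = const ⇒ T₂ = 279×(0.238)^0.400 = 157 K; PV^γ = const ⇒ P₂ = 67.2 kPa.
For an ideal gas ΔU = nCvΔT with Cv = (5/2)R = 20.8 J/(mol·K).
ΔU = 2.38×20.8×(157−279) = -6030 J.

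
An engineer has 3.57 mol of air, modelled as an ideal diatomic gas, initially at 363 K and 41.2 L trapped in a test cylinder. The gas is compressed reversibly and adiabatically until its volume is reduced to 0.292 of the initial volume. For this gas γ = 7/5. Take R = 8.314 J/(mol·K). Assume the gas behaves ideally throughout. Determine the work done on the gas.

P₁ = nRT₁/V₁ = 3.57×8.314×363/41.2 = 262 kPa.
Adiabatic: TV^(γ−1) = const ⇒ T₂ = 363×(3.42)^0.400 = 594 K; PV^γ = const ⇒ P₂ = 1470 kPa.
ΔU = nCvΔT = 3.57×20.8×(594−363) = 17100 J.
Q = 0 for an adiabatic process, so W = −ΔU = -17100 J.
Work done on the gas = −W_by = 17100 J.

17100 J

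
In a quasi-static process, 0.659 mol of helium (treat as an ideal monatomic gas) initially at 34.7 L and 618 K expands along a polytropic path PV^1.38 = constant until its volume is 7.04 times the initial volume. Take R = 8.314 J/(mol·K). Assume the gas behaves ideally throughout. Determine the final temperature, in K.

P₁ = nRT₁/V₁ = 0.659×8.314×618/34.7 = 97.6 kPa.
Polytropic n=1.38: T₂ = T₁(V₁/V₂)^(n−1) = 618×(0.142)^0.38 = 294 K; P₂ = P₁(V₁/V₂)^n = 6.60 kPa.

294 K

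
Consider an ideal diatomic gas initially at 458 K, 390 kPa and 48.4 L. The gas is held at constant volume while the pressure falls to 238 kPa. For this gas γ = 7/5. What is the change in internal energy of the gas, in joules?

-18400 J

n = P₁V₁/(RT₁) = 390×48.4/(8.314×458) = 4.96 mol.
Isochoric: V stays 48.4 L; P/T = const ⇒ T₂ = 279 K, P₂ = 238 kPa.
For an ideal gas ΔU = nCvΔT with Cv = (5/2)R = 20.8 J/(mol·K).
ΔU = 4.96×20.8×(279−458) = -18400 J.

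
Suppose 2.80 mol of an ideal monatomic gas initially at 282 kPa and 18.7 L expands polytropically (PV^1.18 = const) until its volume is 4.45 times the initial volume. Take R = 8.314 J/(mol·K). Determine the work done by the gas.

T₁ = P₁V₁/(nR) = 282×18.7/(2.80×8.314) = 227 K.
Polytropic n=1.18: T₂ = T₁(V₁/V₂)^(n−1) = 227×(0.225)^0.18 = 173 K; P₂ = P₁(V₁/V₂)^n = 48.4 kPa.
W = (P₁V₁−P₂V₂)/(n−1) = (282×18.7−48.4×83.2)/0.18 = 6900 J.

6900 J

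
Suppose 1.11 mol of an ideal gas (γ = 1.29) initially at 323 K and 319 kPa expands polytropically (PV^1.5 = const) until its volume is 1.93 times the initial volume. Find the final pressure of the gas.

119 kPa

V₁ = nRT₁/P₁ = 1.11×8.314×323/319 = 9.34 L.
Polytropic n=1.5: T₂ = T₁(V₁/V₂)^(n−1) = 323×(0.518)^0.50 = 233 K; P₂ = P₁(V₁/V₂)^n = 119 kPa.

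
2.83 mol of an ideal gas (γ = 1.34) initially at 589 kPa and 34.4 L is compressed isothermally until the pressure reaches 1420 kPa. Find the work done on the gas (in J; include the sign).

17800 J

T₁ = P₁V₁/(nR) = 589×34.4/(2.83×8.314) = 861 K.
Isothermal: T stays 861 K; PV = const ⇒ V₂ = 14.3 L, P₂ = 1420 kPa.
W = nRT ln(V₂/V₁) = 2.83×8.314×861×ln(0.415) = -17800 J.
Work done on the gas = −W_by = 17800 J.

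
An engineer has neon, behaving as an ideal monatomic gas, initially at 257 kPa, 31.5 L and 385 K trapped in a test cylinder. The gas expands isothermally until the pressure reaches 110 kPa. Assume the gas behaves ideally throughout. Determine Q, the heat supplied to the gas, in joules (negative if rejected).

6870 J

n = P₁V₁/(RT₁) = 257×31.5/(8.314×385) = 2.53 mol.
Isothermal: T stays 385 K; PV = const ⇒ V₂ = 73.6 L, P₂ = 110 kPa.
ΔU = 0 (ideal gas, T constant).
W = nRT ln(V₂/V₁) = 2.53×8.314×385×ln(2.34) = 6870 J.
Q = ΔU + W = 6870 J.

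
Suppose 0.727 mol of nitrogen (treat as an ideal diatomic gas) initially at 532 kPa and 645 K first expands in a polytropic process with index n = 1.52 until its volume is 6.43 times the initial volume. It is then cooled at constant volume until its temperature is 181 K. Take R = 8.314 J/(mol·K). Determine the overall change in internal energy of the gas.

-7010 J

V₁ = nRT₁/P₁ = 0.727×8.314×645/532 = 7.33 L.
Step 1 — Polytropic n=1.52: T₂ = T₁(V₁/V₂)^(n−1) = 645×(0.156)^0.52 = 245 K; P₂ = P₁(V₁/V₂)^n = 31.4 kPa.
W = (P₁V₁−P₂V₂)/(n−1) = (532×7.33−31.4×47.1)/0.52 = 4650 J.
ΔU = nCvΔT = 0.727×20.8×(245−645) = -6040 J.
Q = ΔU + W = -1390 J.
State after step 1: P = 31.4 kPa, V = 47.1 L, T = 245 K.
Step 2 — Isochoric: V stays 47.1 L; P/T = const ⇒ T₂ = 181 K, P₂ = 23.2 kPa.
W = 0 (no volume change).
ΔU = nCvΔT = 0.727×20.8×(181−245) = -968 J.
Q = ΔU = -968 J.
Net over both steps: W = 4650 J, Q = -2360 J, ΔU = -7010 J.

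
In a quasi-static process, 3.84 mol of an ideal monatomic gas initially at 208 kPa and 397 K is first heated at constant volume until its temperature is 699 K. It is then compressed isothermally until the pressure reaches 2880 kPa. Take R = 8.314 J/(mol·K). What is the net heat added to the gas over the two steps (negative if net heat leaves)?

-31600 J

V₁ = nRT₁/P₁ = 3.84×8.314×397/208 = 60.9 L.
Step 1 — Isochoric: V stays 60.9 L; P/T = const ⇒ T₂ = 699 K, P₂ = 366 kPa.
W = 0 (no volume change).
ΔU = nCvΔT = 3.84×12.5×(699−397) = 14500 J.
Q = ΔU = 14500 J.
State after step 1: P = 366 kPa, V = 60.9 L, T = 699 K.
Step 2 — Isothermal: T stays 699 K; PV = const ⇒ V₂ = 7.75 L, P₂ = 2880 kPa.
ΔU = 0 (ideal gas, T constant).
W = nRT ln(V₂/V₁) = 3.84×8.314×699×ln(0.127) = -46000 J.
Q = ΔU + W = -46000 J.
Net over both steps: W = -46000 J, Q = -31600 J, ΔU = 14500 J.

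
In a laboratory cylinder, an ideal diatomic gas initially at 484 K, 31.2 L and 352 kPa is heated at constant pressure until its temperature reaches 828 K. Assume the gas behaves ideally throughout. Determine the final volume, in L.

Isobaric: P stays 352 kPa; V/T = const ⇒ T₂ = 828 K, V₂ = 53.4 L.

53.4 L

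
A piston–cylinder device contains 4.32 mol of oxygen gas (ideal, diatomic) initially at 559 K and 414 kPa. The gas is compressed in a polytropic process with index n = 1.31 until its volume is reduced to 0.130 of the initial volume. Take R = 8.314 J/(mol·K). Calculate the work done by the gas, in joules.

-57100 J

V₁ = nRT₁/P₁ = 4.32×8.314×559/414 = 48.5 L.
Polytropic n=1.31: T₂ = T₁(V₁/V₂)^(n−1) = 559×(7.69)^0.31 = 1050 K; P₂ = P₁(V₁/V₂)^n = 5990 kPa.
W = (P₁V₁−P₂V₂)/(n−1) = (414×48.5−5990×6.30)/0.31 = -57100 J.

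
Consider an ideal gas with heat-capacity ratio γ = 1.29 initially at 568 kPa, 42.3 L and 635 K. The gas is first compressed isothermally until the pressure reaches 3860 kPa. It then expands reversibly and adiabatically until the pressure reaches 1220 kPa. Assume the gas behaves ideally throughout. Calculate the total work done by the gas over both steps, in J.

n = P₁V₁/(RT₁) = 568×42.3/(8.314×635) = 4.55 mol.
Step 1 — Isothermal: T stays 635 K; PV = const ⇒ V₂ = 6.22 L, P₂ = 3860 kPa.
ΔU = 0 (ideal gas, T constant).
W = nRT ln(V₂/V₁) = 4.55×8.314×635×ln(0.147) = -46000 J.
Q = ΔU + W = -46000 J.
State after step 1: P = 3860 kPa, V = 6.22 L, T = 635 K.
Step 2 — Adiabatic: T₂/T₁ = (P₂/P₁)^((γ−1)/γ) ⇒ T₂ = 635×(0.316)^0.225 = 490 K; V₂ = 15.2 L.
ΔU = nCvΔT = 4.55×28.7×(490−635) = -18900 J.
Q = 0 for an adiabatic process, so W = −ΔU = 18900 J.
Net over both steps: W = -27100 J, Q = -46000 J, ΔU = -18900 J.

-27100 J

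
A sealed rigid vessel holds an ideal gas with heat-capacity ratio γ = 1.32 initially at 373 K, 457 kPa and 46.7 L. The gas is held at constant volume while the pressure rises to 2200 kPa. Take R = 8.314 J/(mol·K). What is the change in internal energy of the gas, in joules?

254000 J

n = P₁V₁/(RT₁) = 457×46.7/(8.314×373) = 6.88 mol.
Isochoric: V stays 46.7 L; P/T = const ⇒ T₂ = 1800 K, P₂ = 2200 kPa.
For an ideal gas ΔU = nCvΔT with Cv = R/(γ−1) = 26.0 J/(mol·K).
ΔU = 6.88×26.0×(1800−373) = 254000 J.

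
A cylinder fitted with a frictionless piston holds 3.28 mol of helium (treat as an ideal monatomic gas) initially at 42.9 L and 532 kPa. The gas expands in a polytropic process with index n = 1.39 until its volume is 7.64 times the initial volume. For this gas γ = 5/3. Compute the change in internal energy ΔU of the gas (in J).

-18700 J

T₁ = P₁V₁/(nR) = 532×42.9/(3.28×8.314) = 837 K.
Polytropic n=1.39: T₂ = T₁(V₁/V₂)^(n−1) = 837×(0.131)^0.39 = 379 K; P₂ = P₁(V₁/V₂)^n = 31.5 kPa.
For an ideal gas ΔU = nCvΔT with Cv = (3/2)R = 12.5 J/(mol·K).
ΔU = 3.28×12.5×(379−837) = -18700 J.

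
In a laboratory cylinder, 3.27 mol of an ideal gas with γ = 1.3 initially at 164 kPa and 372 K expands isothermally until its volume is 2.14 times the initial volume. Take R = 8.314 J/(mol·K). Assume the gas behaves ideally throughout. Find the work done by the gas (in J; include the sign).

7690 J

V₁ = nRT₁/P₁ = 3.27×8.314×372/164 = 61.7 L.
Isothermal: T stays 372 K; PV = const ⇒ V₂ = 132 L, P₂ = 76.6 kPa.
W = nRT ln(V₂/V₁) = 3.27×8.314×372×ln(2.14) = 7690 J.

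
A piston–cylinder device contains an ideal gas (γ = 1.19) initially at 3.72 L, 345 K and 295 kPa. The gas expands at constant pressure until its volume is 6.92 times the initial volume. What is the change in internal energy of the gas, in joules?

n = P₁V₁/(RT₁) = 295×3.72/(8.314×345) = 0.383 mol.
Isobaric: P stays 295 kPa; V/T = const ⇒ T₂ = 2390 K, V₂ = 25.7 L.
For an ideal gas ΔU = nCvΔT with Cv = R/(γ−1) = 43.8 J/(mol·K).
ΔU = 0.383×43.8×(2390−345) = 34200 J.

34200 J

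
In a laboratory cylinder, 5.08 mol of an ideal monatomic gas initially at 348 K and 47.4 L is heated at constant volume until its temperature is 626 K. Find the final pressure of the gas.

P₁ = nRT₁/V₁ = 5.08×8.314×348/47.4 = 310 kPa.
Isochoric: V stays 47.4 L; P/T = const ⇒ T₂ = 626 K, P₂ = 558 kPa.

558 kPa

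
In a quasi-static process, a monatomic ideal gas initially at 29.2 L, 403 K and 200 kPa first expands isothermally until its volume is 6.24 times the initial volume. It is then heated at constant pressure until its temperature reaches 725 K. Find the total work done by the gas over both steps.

15400 J

n = P₁V₁/(RT₁) = 200×29.2/(8.314×403) = 1.74 mol.
Step 1 — Isothermal: T stays 403 K; PV = const ⇒ V₂ = 182 L, P₂ = 32.1 kPa.
ΔU = 0 (ideal gas, T constant).
W = nRT ln(V₂/V₁) = 1.74×8.314×403×ln(6.24) = 10700 J.
Q = ΔU + W = 10700 J.
State after step 1: P = 32.1 kPa, V = 182 L, T = 403 K.
Step 2 — Isobaric: P stays 32.1 kPa; V/T = const ⇒ T₂ = 725 K, V₂ = 328 L.
W = PΔV = 32.1×(328−182) kPa·L = 4670 J.
ΔU = nCvΔT = 1.74×12.5×(725−403) = 7000 J.
Q = ΔU + W = nCpΔT = 11700 J.
Net over both steps: W = 15400 J, Q = 22400 J, ΔU = 7000 J.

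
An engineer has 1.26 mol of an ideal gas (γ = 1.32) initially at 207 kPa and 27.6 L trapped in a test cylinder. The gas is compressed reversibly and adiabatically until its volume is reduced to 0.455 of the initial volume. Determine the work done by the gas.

-5120 J

T₁ = P₁V₁/(nR) = 207×27.6/(1.26×8.314) = 545 K.
Adiabatic: TV^(γ−1) = const ⇒ T₂ = 545×(2.20)^0.320 = 702 K; PV^γ = const ⇒ P₂ = 585 kPa.
ΔU = nCvΔT = 1.26×26.0×(702−545) = 5120 J.
Q = 0 for an adiabatic process, so W = −ΔU = -5120 J.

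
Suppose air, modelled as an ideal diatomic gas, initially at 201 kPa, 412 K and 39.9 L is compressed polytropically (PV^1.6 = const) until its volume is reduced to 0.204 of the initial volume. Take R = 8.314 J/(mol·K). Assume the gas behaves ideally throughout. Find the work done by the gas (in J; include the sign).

-21300 J

n = P₁V₁/(RT₁) = 201×39.9/(8.314×412) = 2.34 mol.
Polytropic n=1.6: T₂ = T₁(V₁/V₂)^(n−1) = 412×(4.90)^0.60 = 1070 K; P₂ = P₁(V₁/V₂)^n = 2560 kPa.
W = (P₁V₁−P₂V₂)/(n−1) = (201×39.9−2560×8.14)/0.60 = -21300 J.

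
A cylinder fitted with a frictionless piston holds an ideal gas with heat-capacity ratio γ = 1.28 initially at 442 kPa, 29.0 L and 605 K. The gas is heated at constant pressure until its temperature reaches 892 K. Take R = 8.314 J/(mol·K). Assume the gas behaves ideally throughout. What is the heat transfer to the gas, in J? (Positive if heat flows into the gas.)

n = P₁V₁/(RT₁) = 442×29.0/(8.314×605) = 2.55 mol.
Isobaric: P stays 442 kPa; V/T = const ⇒ T₂ = 892 K, V₂ = 42.8 L.
W = PΔV = 442×(42.8−29.0) kPa·L = 6080 J.
ΔU = nCvΔT = 2.55×29.7×(892−605) = 21700 J.
Q = ΔU + W = nCpΔT = 27800 J.

27800 J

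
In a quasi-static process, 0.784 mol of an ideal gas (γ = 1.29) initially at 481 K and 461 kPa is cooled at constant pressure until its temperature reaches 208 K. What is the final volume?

2.94 L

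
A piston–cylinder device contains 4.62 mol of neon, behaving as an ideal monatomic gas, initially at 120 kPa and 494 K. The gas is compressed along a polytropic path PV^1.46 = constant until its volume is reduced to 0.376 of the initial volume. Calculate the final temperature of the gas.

775 K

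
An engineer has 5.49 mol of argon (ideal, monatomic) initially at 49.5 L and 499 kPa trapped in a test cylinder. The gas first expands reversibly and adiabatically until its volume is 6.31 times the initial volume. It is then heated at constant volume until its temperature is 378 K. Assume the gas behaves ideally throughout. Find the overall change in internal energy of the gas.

T₁ = P₁V₁/(nR) = 499×49.5/(5.49×8.314) = 541 K.
Step 1 — Adiabatic: TV^(γ−1) = const ⇒ T₂ = 541×(0.158)^0.667 = 158 K; PV^γ = const ⇒ P₂ = 23.2 kPa.
ΔU = nCvΔT = 5.49×12.5×(158−541) = -26200 J.
Q = 0 for an adiabatic process, so W = −ΔU = 26200 J.
State after step 1: P = 23.2 kPa, V = 312 L, T = 158 K.
Step 2 — Isochoric: V stays 312 L; P/T = const ⇒ T₂ = 378 K, P₂ = 55.2 kPa.
W = 0 (no volume change).
ΔU = nCvΔT = 5.49×12.5×(378−158) = 15000 J.
Q = ΔU = 15000 J.
Net over both steps: W = 26200 J, Q = 15000 J, ΔU = -11200 J.

-11200 J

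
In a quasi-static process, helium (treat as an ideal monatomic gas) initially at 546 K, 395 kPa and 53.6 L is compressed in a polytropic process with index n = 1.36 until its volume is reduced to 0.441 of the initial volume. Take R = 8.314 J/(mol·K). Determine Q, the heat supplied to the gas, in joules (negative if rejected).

-9270 J

n = P₁V₁/(RT₁) = 395×53.6/(8.314×546) = 4.66 mol.
Polytropic n=1.36: T₂ = T₁(V₁/V₂)^(n−1) = 546×(2.27)^0.36 = 733 K; P₂ = P₁(V₁/V₂)^n = 1200 kPa.
W = (P₁V₁−P₂V₂)/(n−1) = (395×53.6−1200×23.6)/0.36 = -20200 J.
ΔU = nCvΔT = 4.66×12.5×(733−546) = 10900 J.
Q = ΔU + W = -9270 J.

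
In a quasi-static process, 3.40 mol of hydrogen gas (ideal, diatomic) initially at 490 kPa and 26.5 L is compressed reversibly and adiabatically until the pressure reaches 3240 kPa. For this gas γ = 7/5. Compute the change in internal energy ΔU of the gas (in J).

23200 J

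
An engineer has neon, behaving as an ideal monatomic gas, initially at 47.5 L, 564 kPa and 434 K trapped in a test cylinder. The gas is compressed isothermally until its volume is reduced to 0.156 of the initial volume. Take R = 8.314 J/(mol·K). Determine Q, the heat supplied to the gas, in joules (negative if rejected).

n = P₁V₁/(RT₁) = 564×47.5/(8.314×434) = 7.42 mol.
Isothermal: T stays 434 K; PV = const ⇒ V₂ = 7.41 L, P₂ = 3620 kPa.
ΔU = 0 (ideal gas, T constant).
W = nRT ln(V₂/V₁) = 7.42×8.314×434×ln(0.156) = -49800 J.
Q = ΔU + W = -49800 J.

-49800 J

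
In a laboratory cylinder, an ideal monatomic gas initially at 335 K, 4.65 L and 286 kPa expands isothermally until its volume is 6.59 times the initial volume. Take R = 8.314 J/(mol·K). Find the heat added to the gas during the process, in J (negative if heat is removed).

2510 J

n = P₁V₁/(RT₁) = 286×4.65/(8.314×335) = 0.477 mol.
Isothermal: T stays 335 K; PV = const ⇒ V₂ = 30.6 L, P₂ = 43.4 kPa.
ΔU = 0 (ideal gas, T constant).
W = nRT ln(V₂/V₁) = 0.477×8.314×335×ln(6.59) = 2510 J.
Q = ΔU + W = 2510 J.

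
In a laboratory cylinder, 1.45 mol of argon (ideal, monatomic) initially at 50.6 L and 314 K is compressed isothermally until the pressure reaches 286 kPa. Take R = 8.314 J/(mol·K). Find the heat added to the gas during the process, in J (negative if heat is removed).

P₁ = nRT₁/V₁ = 1.45×8.314×314/50.6 = 74.8 kPa.
Isothermal: T stays 314 K; PV = const ⇒ V₂ = 13.2 L, P₂ = 286 kPa.
ΔU = 0 (ideal gas, T constant).
W = nRT ln(V₂/V₁) = 1.45×8.314×314×ln(0.262) = -5080 J.
Q = ΔU + W = -5080 J.

-5080 J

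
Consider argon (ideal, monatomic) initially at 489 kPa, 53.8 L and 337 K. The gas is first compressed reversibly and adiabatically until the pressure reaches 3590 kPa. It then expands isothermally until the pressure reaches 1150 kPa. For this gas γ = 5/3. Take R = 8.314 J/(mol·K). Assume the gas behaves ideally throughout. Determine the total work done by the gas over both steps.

18300 J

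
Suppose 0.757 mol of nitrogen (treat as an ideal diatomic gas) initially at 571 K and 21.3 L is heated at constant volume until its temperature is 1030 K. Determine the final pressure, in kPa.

304 kPa

P₁ = nRT₁/V₁ = 0.757×8.314×571/21.3 = 169 kPa.
Isochoric: V stays 21.3 L; P/T = const ⇒ T₂ = 1030 K, P₂ = 304 kPa.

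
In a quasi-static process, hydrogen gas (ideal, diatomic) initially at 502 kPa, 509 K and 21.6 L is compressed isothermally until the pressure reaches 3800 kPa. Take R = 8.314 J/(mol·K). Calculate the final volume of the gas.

Isothermal: T stays 509 K; PV = const ⇒ V₂ = 2.85 L, P₂ = 3800 kPa.

2.85 L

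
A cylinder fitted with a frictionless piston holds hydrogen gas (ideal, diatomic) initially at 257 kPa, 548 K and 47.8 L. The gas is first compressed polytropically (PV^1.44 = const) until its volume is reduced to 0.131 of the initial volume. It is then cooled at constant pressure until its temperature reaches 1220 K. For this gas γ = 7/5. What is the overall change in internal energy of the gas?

n = P₁V₁/(RT₁) = 257×47.8/(8.314×548) = 2.70 mol.
Step 1 — Polytropic n=1.44: T₂ = T₁(V₁/V₂)^(n−1) = 548×(7.63)^0.44 = 1340 K; P₂ = P₁(V₁/V₂)^n = 4800 kPa.
W = (P₁V₁−P₂V₂)/(n−1) = (257×47.8−4800×6.26)/0.44 = -40400 J.
ΔU = nCvΔT = 2.70×20.8×(1340−548) = 44400 J.
Q = ΔU + W = 4040 J.
State after step 1: P = 4800 kPa, V = 6.26 L, T = 1340 K.
Step 2 — Isobaric: P stays 4800 kPa; V/T = const ⇒ T₂ = 1220 K, V₂ = 5.70 L.
W = PΔV = 4800×(5.70−6.26) kPa·L = -2700 J.
ΔU = nCvΔT = 2.70×20.8×(1220−1340) = -6740 J.
Q = ΔU + W = nCpΔT = -9430 J.
Net over both steps: W = -43100 J, Q = -5400 J, ΔU = 37700 J.

37700 J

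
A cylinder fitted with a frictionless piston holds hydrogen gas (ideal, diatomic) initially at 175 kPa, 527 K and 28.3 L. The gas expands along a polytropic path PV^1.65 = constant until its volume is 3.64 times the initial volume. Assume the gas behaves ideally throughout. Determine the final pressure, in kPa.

20.8 kPa

Polytropic n=1.65: T₂ = T₁(V₁/V₂)^(n−1) = 527×(0.275)^0.65 = 228 K; P₂ = P₁(V₁/V₂)^n = 20.8 kPa.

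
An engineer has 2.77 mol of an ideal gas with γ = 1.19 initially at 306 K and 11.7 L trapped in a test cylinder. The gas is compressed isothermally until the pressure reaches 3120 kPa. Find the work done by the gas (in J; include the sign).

P₁ = nRT₁/V₁ = 2.77×8.314×306/11.7 = 602 kPa.
Isothermal: T stays 306 K; PV = const ⇒ V₂ = 2.26 L, P₂ = 3120 kPa.
W = nRT ln(V₂/V₁) = 2.77×8.314×306×ln(0.193) = -11600 J.

-11600 J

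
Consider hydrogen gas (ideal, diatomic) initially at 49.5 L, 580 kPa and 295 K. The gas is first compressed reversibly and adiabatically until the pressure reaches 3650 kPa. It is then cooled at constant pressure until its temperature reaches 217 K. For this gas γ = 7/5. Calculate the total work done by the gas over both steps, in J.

n = P₁V₁/(RT₁) = 580×49.5/(8.314×295) = 11.7 mol.
Step 1 — Adiabatic: T₂/T₁ = (P₂/P₁)^((γ−1)/γ) ⇒ T₂ = 295×(6.29)^0.286 = 499 K; V₂ = 13.3 L.
ΔU = nCvΔT = 11.7×20.8×(499−295) = 49600 J.
Q = 0 for an adiabatic process, so W = −ΔU = -49600 J.
State after step 1: P = 3650 kPa, V = 13.3 L, T = 499 K.
Step 2 — Isobaric: P stays 3650 kPa; V/T = const ⇒ T₂ = 217 K, V₂ = 5.79 L.
W = PΔV = 3650×(5.79−13.3) kPa·L = -27400 J.
ΔU = nCvΔT = 11.7×20.8×(217−499) = -68600 J.
Q = ΔU + W = nCpΔT = -96000 J.
Net over both steps: W = -77100 J, Q = -96000 J, ΔU = -19000 J.

-77100 J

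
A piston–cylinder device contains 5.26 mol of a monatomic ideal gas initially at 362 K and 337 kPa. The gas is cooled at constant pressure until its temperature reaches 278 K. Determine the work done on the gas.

3670 J

V₁ = nRT₁/P₁ = 5.26×8.314×362/337 = 47.0 L.
Isobaric: P stays 337 kPa; V/T = const ⇒ T₂ = 278 K, V₂ = 36.1 L.
W = PΔV = 337×(36.1−47.0) kPa·L = -3670 J.
Work done on the gas = −W_by = 3670 J.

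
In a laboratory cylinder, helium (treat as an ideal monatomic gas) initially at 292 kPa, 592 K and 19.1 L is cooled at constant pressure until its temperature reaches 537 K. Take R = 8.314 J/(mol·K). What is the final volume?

17.3 L

Isobaric: P stays 292 kPa; V/T = const ⇒ T₂ = 537 K, V₂ = 17.3 L.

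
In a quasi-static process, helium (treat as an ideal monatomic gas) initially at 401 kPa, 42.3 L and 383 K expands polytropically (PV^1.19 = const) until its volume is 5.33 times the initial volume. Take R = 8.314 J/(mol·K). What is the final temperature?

Polytropic n=1.19: T₂ = T₁(V₁/V₂)^(n−1) = 383×(0.188)^0.19 = 279 K; P₂ = P₁(V₁/V₂)^n = 54.7 kPa.

279 K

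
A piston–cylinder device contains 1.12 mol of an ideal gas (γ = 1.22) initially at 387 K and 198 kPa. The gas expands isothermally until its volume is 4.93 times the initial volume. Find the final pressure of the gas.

40.2 kPa

V₁ = nRT₁/P₁ = 1.12×8.314×387/198 = 18.2 L.
Isothermal: T stays 387 K; PV = const ⇒ V₂ = 89.7 L, P₂ = 40.2 kPa.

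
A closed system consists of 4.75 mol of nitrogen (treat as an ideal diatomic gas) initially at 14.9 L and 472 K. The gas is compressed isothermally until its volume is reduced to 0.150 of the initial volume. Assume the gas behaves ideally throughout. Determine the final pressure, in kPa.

8340 kPa

P₁ = nRT₁/V₁ = 4.75×8.314×472/14.9 = 1250 kPa.
Isothermal: T stays 472 K; PV = const ⇒ V₂ = 2.23 L, P₂ = 8340 kPa.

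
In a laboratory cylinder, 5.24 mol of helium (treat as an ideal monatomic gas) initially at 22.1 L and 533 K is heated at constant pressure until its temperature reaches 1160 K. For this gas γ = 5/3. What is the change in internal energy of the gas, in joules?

41000 J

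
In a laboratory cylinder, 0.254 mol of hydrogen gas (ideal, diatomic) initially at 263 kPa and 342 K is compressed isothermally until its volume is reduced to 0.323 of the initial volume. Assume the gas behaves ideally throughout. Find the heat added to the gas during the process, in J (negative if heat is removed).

-816 J

V₁ = nRT₁/P₁ = 0.254×8.314×342/263 = 2.75 L.
Isothermal: T stays 342 K; PV = const ⇒ V₂ = 0.887 L, P₂ = 814 kPa.
ΔU = 0 (ideal gas, T constant).
W = nRT ln(V₂/V₁) = 0.254×8.314×342×ln(0.323) = -816 J.
Q = ΔU + W = -816 J.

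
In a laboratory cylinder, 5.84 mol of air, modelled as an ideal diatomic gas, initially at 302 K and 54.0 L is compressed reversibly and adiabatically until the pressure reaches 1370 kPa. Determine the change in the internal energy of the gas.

21600 J

P₁ = nRT₁/V₁ = 5.84×8.314×302/54.0 = 272 kPa.
Adiabatic: T₂/T₁ = (P₂/P₁)^((γ−1)/γ) ⇒ T₂ = 302×(5.05)^0.286 = 480 K; V₂ = 17.0 L.
For an ideal gas ΔU = nCvΔT with Cv = (5/2)R = 20.8 J/(mol·K).
ΔU = 5.84×20.8×(480−302) = 21600 J.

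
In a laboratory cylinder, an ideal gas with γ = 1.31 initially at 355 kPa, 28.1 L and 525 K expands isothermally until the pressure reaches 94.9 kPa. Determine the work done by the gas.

n = P₁V₁/(RT₁) = 355×28.1/(8.314×525) = 2.29 mol.
Isothermal: T stays 525 K; PV = const ⇒ V₂ = 105 L, P₂ = 94.9 kPa.
W = nRT ln(V₂/V₁) = 2.29×8.314×525×ln(3.74) = 13200 J.

13200 J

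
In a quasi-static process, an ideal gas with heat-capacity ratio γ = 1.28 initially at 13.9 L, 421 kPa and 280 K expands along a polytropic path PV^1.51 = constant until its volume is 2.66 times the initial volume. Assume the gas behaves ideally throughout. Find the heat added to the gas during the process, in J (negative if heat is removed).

-3700 J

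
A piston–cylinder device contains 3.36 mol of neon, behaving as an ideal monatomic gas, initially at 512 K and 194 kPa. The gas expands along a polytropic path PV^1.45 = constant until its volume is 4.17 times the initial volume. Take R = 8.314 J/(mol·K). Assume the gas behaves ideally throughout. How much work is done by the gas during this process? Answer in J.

15100 J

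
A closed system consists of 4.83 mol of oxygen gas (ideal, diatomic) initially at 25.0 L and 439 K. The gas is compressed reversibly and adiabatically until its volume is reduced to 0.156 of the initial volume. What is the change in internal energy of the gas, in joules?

P₁ = nRT₁/V₁ = 4.83×8.314×439/25.0 = 705 kPa.
Adiabatic: TV^(γ−1) = const ⇒ T₂ = 439×(6.41)^0.400 = 923 K; PV^γ = const ⇒ P₂ = 9500 kPa.
For an ideal gas ΔU = nCvΔT with Cv = (5/2)R = 20.8 J/(mol·K).
ΔU = 4.83×20.8×(923−439) = 48600 J.

48600 J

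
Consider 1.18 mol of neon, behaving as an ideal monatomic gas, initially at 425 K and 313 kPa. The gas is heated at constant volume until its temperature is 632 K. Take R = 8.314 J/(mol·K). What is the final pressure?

V₁ = nRT₁/P₁ = 1.18×8.314×425/313 = 13.3 L.
Isochoric: V stays 13.3 L; P/T = const ⇒ T₂ = 632 K, P₂ = 465 kPa.

465 kPa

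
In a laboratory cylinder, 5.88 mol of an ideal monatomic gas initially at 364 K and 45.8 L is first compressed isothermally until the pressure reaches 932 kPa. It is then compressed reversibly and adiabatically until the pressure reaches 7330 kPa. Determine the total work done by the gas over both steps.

-49800 J

P₁ = nRT₁/V₁ = 5.88×8.314×364/45.8 = 389 kPa.
Step 1 — Isothermal: T stays 364 K; PV = const ⇒ V₂ = 19.1 L, P₂ = 932 kPa.
ΔU = 0 (ideal gas, T constant).
W = nRT ln(V₂/V₁) = 5.88×8.314×364×ln(0.417) = -15600 J.
Q = ΔU + W = -15600 J.
State after step 1: P = 932 kPa, V = 19.1 L, T = 364 K.
Step 2 — Adiabatic: T₂/T₁ = (P₂/P₁)^((γ−1)/γ) ⇒ T₂ = 364×(7.86)^0.400 = 831 K; V₂ = 5.54 L.
ΔU = nCvΔT = 5.88×12.5×(831−364) = 34200 J.
Q = 0 for an adiabatic process, so W = −ΔU = -34200 J.
Net over both steps: W = -49800 J, Q = -15600 J, ΔU = 34200 J.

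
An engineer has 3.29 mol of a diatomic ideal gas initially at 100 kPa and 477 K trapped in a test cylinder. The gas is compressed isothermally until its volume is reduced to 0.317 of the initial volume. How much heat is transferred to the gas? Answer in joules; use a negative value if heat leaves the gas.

-15000 J

V₁ = nRT₁/P₁ = 3.29×8.314×477/100 = 130 L.
Isothermal: T stays 477 K; PV = const ⇒ V₂ = 41.4 L, P₂ = 315 kPa.
ΔU = 0 (ideal gas, T constant).
W = nRT ln(V₂/V₁) = 3.29×8.314×477×ln(0.317) = -15000 J.
Q = ΔU + W = -15000 J.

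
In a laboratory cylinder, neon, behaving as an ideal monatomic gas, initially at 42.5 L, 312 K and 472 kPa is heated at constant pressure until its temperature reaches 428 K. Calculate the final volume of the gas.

58.3 L

Isobaric: P stays 472 kPa; V/T = const ⇒ T₂ = 428 K, V₂ = 58.3 L.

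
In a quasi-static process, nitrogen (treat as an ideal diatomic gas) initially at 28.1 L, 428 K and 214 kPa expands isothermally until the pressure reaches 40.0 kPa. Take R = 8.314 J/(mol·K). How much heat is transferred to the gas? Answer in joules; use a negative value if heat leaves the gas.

10100 J

n = P₁V₁/(RT₁) = 214×28.1/(8.314×428) = 1.69 mol.
Isothermal: T stays 428 K; PV = const ⇒ V₂ = 150 L, P₂ = 40.0 kPa.
ΔU = 0 (ideal gas, T constant).
W = nRT ln(V₂/V₁) = 1.69×8.314×428×ln(5.35) = 10100 J.
Q = ΔU + W = 10100 J.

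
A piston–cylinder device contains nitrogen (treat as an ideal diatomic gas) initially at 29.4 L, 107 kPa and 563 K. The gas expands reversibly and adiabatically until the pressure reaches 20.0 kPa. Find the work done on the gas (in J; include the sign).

-2990 J

n = P₁V₁/(RT₁) = 107×29.4/(8.314×563) = 0.672 mol.
Adiabatic: T₂/T₁ = (P₂/P₁)^((γ−1)/γ) ⇒ T₂ = 563×(0.187)^0.286 = 349 K; V₂ = 97.4 L.
ΔU = nCvΔT = 0.672×20.8×(349−563) = -2990 J.
Q = 0 for an adiabatic process, so W = −ΔU = 2990 J.
Work done on the gas = −W_by = -2990 J.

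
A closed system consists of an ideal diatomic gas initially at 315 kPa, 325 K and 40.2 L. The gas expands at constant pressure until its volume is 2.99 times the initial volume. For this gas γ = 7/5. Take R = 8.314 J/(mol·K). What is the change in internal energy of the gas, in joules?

63000 J

n = P₁V₁/(RT₁) = 315×40.2/(8.314×325) = 4.69 mol.
Isobaric: P stays 315 kPa; V/T = const ⇒ T₂ = 972 K, V₂ = 120 L.
For an ideal gas ΔU = nCvΔT with Cv = (5/2)R = 20.8 J/(mol·K).
ΔU = 4.69×20.8×(972−325) = 63000 J.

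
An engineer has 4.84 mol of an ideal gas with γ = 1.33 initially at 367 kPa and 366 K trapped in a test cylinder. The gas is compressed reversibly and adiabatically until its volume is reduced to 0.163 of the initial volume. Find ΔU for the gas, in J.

36600 J

V₁ = nRT₁/P₁ = 4.84×8.314×366/367 = 40.1 L.
Adiabatic: TV^(γ−1) = const ⇒ T₂ = 366×(6.13)^0.330 = 666 K; PV^γ = const ⇒ P₂ = 4100 kPa.
For an ideal gas ΔU = nCvΔT with Cv = R/(γ−1) = 25.2 J/(mol·K).
ΔU = 4.84×25.2×(666−366) = 36600 J.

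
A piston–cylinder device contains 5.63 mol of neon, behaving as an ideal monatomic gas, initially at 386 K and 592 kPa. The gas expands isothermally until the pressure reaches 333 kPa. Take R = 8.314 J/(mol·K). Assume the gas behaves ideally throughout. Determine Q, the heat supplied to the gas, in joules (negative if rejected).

10400 J

V₁ = nRT₁/P₁ = 5.63×8.314×386/592 = 30.5 L.
Isothermal: T stays 386 K; PV = const ⇒ V₂ = 54.3 L, P₂ = 333 kPa.
ΔU = 0 (ideal gas, T constant).
W = nRT ln(V₂/V₁) = 5.63×8.314×386×ln(1.78) = 10400 J.
Q = ΔU + W = 10400 J.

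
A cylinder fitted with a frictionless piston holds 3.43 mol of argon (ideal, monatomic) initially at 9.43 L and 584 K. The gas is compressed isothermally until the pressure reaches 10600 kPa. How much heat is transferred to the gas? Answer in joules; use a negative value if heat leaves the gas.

-29800 J

P₁ = nRT₁/V₁ = 3.43×8.314×584/9.43 = 1770 kPa.
Isothermal: T stays 584 K; PV = const ⇒ V₂ = 1.57 L, P₂ = 10600 kPa.
ΔU = 0 (ideal gas, T constant).
W = nRT ln(V₂/V₁) = 3.43×8.314×584×ln(0.167) = -29800 J.
Q = ΔU + W = -29800 J.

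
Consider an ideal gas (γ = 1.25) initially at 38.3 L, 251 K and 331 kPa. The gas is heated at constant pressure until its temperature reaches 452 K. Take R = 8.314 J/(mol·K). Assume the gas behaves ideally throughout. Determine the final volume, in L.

69.0 L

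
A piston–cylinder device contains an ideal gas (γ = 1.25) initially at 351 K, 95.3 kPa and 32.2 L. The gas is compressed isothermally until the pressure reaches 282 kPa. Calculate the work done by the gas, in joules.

-3330 J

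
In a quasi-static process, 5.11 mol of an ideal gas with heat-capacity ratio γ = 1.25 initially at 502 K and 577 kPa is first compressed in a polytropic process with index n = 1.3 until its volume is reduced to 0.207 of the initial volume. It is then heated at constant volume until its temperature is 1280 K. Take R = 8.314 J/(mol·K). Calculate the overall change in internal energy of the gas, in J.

V₁ = nRT₁/P₁ = 5.11×8.314×502/577 = 37.0 L.
Step 1 — Polytropic n=1.3: T₂ = T₁(V₁/V₂)^(n−1) = 502×(4.83)^0.30 = 805 K; P₂ = P₁(V₁/V₂)^n = 4470 kPa.
W = (P₁V₁−P₂V₂)/(n−1) = (577×37.0−4470×7.65)/0.30 = -42900 J.
ΔU = nCvΔT = 5.11×33.3×(805−502) = 51500 J.
Q = ΔU + W = 8590 J.
State after step 1: P = 4470 kPa, V = 7.65 L, T = 805 K.
Step 2 — Isochoric: V stays 7.65 L; P/T = const ⇒ T₂ = 1280 K, P₂ = 7110 kPa.
W = 0 (no volume change).
ΔU = nCvΔT = 5.11×33.3×(1280−805) = 80700 J.
Q = ΔU = 80700 J.
Net over both steps: W = -42900 J, Q = 89300 J, ΔU = 132000 J.

132000 J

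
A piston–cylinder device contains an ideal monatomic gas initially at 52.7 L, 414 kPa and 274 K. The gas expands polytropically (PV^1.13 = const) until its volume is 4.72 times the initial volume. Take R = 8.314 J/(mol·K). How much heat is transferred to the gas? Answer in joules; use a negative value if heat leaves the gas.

n = P₁V₁/(RT₁) = 414×52.7/(8.314×274) = 9.58 mol.
Polytropic n=1.13: T₂ = T₁(V₁/V₂)^(n−1) = 274×(0.212)^0.13 = 224 K; P₂ = P₁(V₁/V₂)^n = 71.7 kPa.
W = (P₁V₁−P₂V₂)/(n−1) = (414×52.7−71.7×249)/0.13 = 30700 J.
ΔU = nCvΔT = 9.58×12.5×(224−274) = -5980 J.
Q = ΔU + W = 24700 J.

24700 J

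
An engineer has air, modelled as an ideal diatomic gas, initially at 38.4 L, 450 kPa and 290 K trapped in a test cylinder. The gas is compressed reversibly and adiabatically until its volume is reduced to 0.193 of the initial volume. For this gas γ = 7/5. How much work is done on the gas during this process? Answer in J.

n = P₁V₁/(RT₁) = 450×38.4/(8.314×290) = 7.17 mol.
Adiabatic: TV^(γ−1) = const ⇒ T₂ = 290×(5.18)^0.400 = 560 K; PV^γ = const ⇒ P₂ = 4500 kPa.
ΔU = nCvΔT = 7.17×20.8×(560−290) = 40200 J.
Q = 0 for an adiabatic process, so W = −ΔU = -40200 J.
Work done on the gas = −W_by = 40200 J.

40200 J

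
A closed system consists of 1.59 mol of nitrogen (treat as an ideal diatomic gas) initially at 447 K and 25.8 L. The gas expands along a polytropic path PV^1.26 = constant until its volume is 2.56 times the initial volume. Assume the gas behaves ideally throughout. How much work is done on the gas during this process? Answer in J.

-4930 J

P₁ = nRT₁/V₁ = 1.59×8.314×447/25.8 = 229 kPa.
Polytropic n=1.26: T₂ = T₁(V₁/V₂)^(n−1) = 447×(0.391)^0.26 = 350 K; P₂ = P₁(V₁/V₂)^n = 70.1 kPa.
W = (P₁V₁−P₂V₂)/(n−1) = (229×25.8−70.1×66.0)/0.26 = 4930 J.
Work done on the gas = −W_by = -4930 J.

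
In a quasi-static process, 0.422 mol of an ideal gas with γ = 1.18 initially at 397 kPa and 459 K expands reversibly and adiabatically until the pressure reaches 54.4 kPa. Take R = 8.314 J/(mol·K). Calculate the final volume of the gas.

21.9 L

V₁ = nRT₁/P₁ = 0.422×8.314×459/397 = 4.06 L.
Adiabatic: T₂/T₁ = (P₂/P₁)^((γ−1)/γ) ⇒ T₂ = 459×(0.137)^0.153 = 339 K; V₂ = 21.9 L.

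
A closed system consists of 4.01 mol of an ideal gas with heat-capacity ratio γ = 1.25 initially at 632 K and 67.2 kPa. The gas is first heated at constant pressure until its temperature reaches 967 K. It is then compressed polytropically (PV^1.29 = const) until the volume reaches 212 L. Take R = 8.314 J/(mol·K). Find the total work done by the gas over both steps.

V₁ = nRT₁/P₁ = 4.01×8.314×632/67.2 = 314 L.
Step 1 — Isobaric: P stays 67.2 kPa; V/T = const ⇒ T₂ = 967 K, V₂ = 480 L.
W = PΔV = 67.2×(480−314) kPa·L = 11200 J.
ΔU = nCvΔT = 4.01×33.3×(967−632) = 44700 J.
Q = ΔU + W = nCpΔT = 55800 J.
State after step 1: P = 67.2 kPa, V = 480 L, T = 967 K.
Step 2 — Polytropic n=1.29: T₂ = T₁(V₁/V₂)^(n−1) = 967×(2.26)^0.29 = 1230 K; P₂ = P₁(V₁/V₂)^n = 193 kPa.
W = (P₁V₁−P₂V₂)/(n−1) = (67.2×480−193×212)/0.29 = -29700 J.
ΔU = nCvΔT = 4.01×33.3×(1230−967) = 34500 J.
Q = ΔU + W = 4750 J.
Net over both steps: W = -18500 J, Q = 60600 J, ΔU = 79100 J.

-18500 J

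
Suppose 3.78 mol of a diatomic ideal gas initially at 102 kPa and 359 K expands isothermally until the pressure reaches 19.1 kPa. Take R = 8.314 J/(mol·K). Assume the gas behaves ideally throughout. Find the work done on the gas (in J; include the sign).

V₁ = nRT₁/P₁ = 3.78×8.314×359/102 = 111 L.
Isothermal: T stays 359 K; PV = const ⇒ V₂ = 591 L, P₂ = 19.1 kPa.
W = nRT ln(V₂/V₁) = 3.78×8.314×359×ln(5.34) = 18900 J.
Work done on the gas = −W_by = -18900 J.

-18900 J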